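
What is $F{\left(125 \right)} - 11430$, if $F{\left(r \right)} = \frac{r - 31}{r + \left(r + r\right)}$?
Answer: $- \frac{4286156}{375} \approx -11430.0$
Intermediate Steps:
$F{\left(r \right)} = \frac{-31 + r}{3 r}$ ($F{\left(r \right)} = \frac{-31 + r}{r + 2 r} = \frac{-31 + r}{3 r}$)
$F{\left(125 \right)} - 11430 = \frac{-31 + 125}{3 \cdot 125} - 11430 = \frac{1}{3} \cdot \frac{1}{125} \cdot 94 - 11430 = \frac{94}{375} - 11430 = - \frac{4286156}{375}$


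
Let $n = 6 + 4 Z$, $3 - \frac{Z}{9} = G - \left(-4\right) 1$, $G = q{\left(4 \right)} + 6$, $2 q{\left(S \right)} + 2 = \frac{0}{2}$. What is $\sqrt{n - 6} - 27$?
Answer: $-27 + 6 i \sqrt{6} \approx -27.0 + 14.697 i$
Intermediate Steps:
$q{\left(S \right)} = -1$ ($q{\left(S \right)} = -1 + \frac{0 \cdot \frac{1}{2}}{2} = -1 + \frac{1}{2} \cdot 0 = -1 + 0 = -1$)
$G = 5$ ($G = -1 + 6 = 5$)
$Z = -54$ ($Z = 27 - 9 \left(5 - \left(-4\right) 1\right) = 27 - 9 \left(5 - -4\right) = 27 - 9 \left(5 + 4\right) = 27 - 81 = -54$)
$n = -210$ ($n = 6 + 4 \left(-54\right) = 6 - 216 = -210$)
$\sqrt{n - 6} - 27 = \sqrt{-210 - 6} - 27 = \sqrt{-216} - 27 = 6 i \sqrt{6} - 27 = -27 + 6 i \sqrt{6}$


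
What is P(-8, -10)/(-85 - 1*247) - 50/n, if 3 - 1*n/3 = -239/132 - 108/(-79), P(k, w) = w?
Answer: -28671255/5960894 ≈ -4.8099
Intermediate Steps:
n = 35909/3476 (n = 9 - 3*(-239/132 - 108/(-79)) = 9 - 3*(-239*1/132 - 108*(-1/79)) = 9 - 3*(-239/132 + 108/79) = 9 - 3*(-4625/10428) = 9 + 4625/3476 = 35909/3476 ≈ 10.331)
P(-8, -10)/(-85 - 1*247) - 50/n = -10/(-85 - 1*247) - 50/35909/3476 = -10/(-85 - 247) - 50*3476/35909 = -10/(-332) - 173800/35909 = -10*(-1/332) - 173800/35909 = 5/166 - 173800/35909 = -28671255/5960894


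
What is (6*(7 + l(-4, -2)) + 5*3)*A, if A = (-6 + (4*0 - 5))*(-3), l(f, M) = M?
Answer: 1485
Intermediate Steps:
A = 33 (A = (-6 + (0 - 5))*(-3) = (-6 - 5)*(-3) = -11*(-3) = 33)
(6*(7 + l(-4, -2)) + 5*3)*A = (6*(7 - 2) + 5*3)*33 = (6*5 + 15)*33 = (30 + 15)*33 = 45*33 = 1485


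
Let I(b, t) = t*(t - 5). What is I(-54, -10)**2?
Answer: 22500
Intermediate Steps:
I(b, t) = t*(-5 + t)
I(-54, -10)**2 = (-10*(-5 - 10))**2 = (-10*(-15))**2 = 150**2 = 22500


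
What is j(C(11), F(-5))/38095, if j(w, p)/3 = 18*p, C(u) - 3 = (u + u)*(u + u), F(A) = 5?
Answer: 54/7619 ≈ 0.0070875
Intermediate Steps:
C(u) = 3 + 4*u² (C(u) = 3 + (u + u)*(u + u) = 3 + (2*u)*(2*u) = 3 + 4*u²)
j(w, p) = 54*p (j(w, p) = 3*(18*p) = 54*p)
j(C(11), F(-5))/38095 = (54*5)/38095 = 270*(1/38095) = 54/7619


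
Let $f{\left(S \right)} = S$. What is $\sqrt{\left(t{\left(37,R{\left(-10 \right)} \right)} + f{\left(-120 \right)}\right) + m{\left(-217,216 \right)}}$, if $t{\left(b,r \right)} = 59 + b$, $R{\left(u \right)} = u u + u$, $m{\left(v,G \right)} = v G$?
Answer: $4 i \sqrt{2931} \approx 216.55 i$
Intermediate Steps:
$m{\left(v,G \right)} = G v$
$R{\left(u \right)} = u + u^{2}$ ($R{\left(u \right)} = u^{2} + u = u + u^{2}$)
$\sqrt{\left(t{\left(37,R{\left(-10 \right)} \right)} + f{\left(-120 \right)}\right) + m{\left(-217,216 \right)}} = \sqrt{\left(\left(59 + 37\right) - 120\right) + 216 \left(-217\right)} = \sqrt{\left(96 - 120\right) - 46872} = \sqrt{-24 - 46872} = \sqrt{-46896} = 4 i \sqrt{2931}$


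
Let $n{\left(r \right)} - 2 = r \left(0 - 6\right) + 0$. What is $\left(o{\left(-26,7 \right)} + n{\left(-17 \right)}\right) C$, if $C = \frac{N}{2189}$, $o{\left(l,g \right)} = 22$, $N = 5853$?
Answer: $\frac{737478}{2189} \approx 336.9$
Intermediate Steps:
$n{\left(r \right)} = 2 - 6 r$ ($n{\left(r \right)} = 2 + \left(r \left(0 - 6\right) + 0\right) = 2 + \left(r \left(-6\right) + 0\right) = 2 + \left(- 6 r + 0\right) = 2 - 6 r$)
$C = \frac{5853}{2189} \approx 2.6738$
$\left(o{\left(-26,7 \right)} + n{\left(-17 \right)}\right) C = \left(22 + \left(2 - -102\right)\right) \frac{5853}{2189} = \left(22 + \left(2 + 102\right)\right) \frac{5853}{2189} = \left(22 + 104\right) \frac{5853}{2189} = 126 \cdot \frac{5853}{2189} = \frac{737478}{2189}$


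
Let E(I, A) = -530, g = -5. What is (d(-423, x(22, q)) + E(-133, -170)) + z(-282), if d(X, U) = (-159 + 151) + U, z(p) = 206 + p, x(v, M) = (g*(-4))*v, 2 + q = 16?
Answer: -174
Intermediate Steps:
q = 14 (q = -2 + 16 = 14)
x(v, M) = 20*v (x(v, M) = (-5*(-4))*v = 20*v)
d(X, U) = -8 + U
(d(-423, x(22, q)) + E(-133, -170)) + z(-282) = ((-8 + 20*22) - 530) + (206 - 282) = ((-8 + 440) - 530) - 76 = (432 - 530) - 76 = -98 - 76 = -174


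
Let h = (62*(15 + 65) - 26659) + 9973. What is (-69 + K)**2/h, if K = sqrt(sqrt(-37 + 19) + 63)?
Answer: -(69 - sqrt(3)*sqrt(21 + I*sqrt(2)))**2/11726 ≈ -0.31793 + 0.0027817*I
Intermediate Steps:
K = sqrt(63 + 3*I*sqrt(2)) (K = sqrt(sqrt(-18) + 63) = sqrt(3*I*sqrt(2) + 63) = sqrt(63 + 3*I*sqrt(2)) ≈ 7.9417 + 0.26711*I)
h = -11726 (h = (62*80 - 26659) + 9973 = (4960 - 26659) + 9973 = -21699 + 9973 = -11726)
(-69 + K)**2/h = (-69 + sqrt(63 + 3*I*sqrt(2)))**2/(-11726) = (-69 + sqrt(63 + 3*I*sqrt(2)))**2*(-1/11726) = -(-69 + sqrt(63 + 3*I*sqrt(2)))**2/11726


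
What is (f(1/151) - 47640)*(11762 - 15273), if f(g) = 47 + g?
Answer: 25231948962/151 ≈ 1.6710e+8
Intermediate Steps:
(f(1/151) - 47640)*(11762 - 15273) = ((47 + 1/151) - 47640)*(11762 - 15273) = ((47 + 1/151) - 47640)*(-3511) = (7098/151 - 47640)*(-3511) = -7186542/151*(-3511) = 25231948962/151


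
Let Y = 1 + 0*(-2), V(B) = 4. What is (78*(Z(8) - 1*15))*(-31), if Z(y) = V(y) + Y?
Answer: 24180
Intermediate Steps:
Y = 1 (Y = 1 + 0 = 1)
Z(y) = 5 (Z(y) = 4 + 1 = 5)
(78*(Z(8) - 1*15))*(-31) = (78*(5 - 1*15))*(-31) = (78*(5 - 15))*(-31) = (78*(-10))*(-31) = -780*(-31) = 24180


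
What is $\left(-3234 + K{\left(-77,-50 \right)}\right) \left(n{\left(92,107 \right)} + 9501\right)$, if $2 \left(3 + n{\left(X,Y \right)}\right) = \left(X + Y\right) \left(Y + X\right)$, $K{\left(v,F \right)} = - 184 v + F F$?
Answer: $393596049$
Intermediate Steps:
$K{\left(v,F \right)} = F^{2} - 184 v$ ($K{\left(v,F \right)} = - 184 v + F^{2} = F^{2} - 184 v$)
$n{\left(X,Y \right)} = -3 + \frac{\left(X + Y\right)^{2}}{2}$ ($n{\left(X,Y \right)} = -3 + \frac{\left(X + Y\right) \left(Y + X\right)}{2} = -3 + \frac{\left(X + Y\right) \left(X + Y\right)}{2} = -3 + \frac{\left(X + Y\right)^{2}}{2}$)
$\left(-3234 + K{\left(-77,-50 \right)}\right) \left(n{\left(92,107 \right)} + 9501\right) = \left(-3234 + \left(\left(-50\right)^{2} - -14168\right)\right) \left(\left(-3 + \frac{\left(92 + 107\right)^{2}}{2}\right) + 9501\right) = \left(-3234 + \left(2500 + 14168\right)\right) \left(\left(-3 + \frac{199^{2}}{2}\right) + 9501\right) = \left(-3234 + 16668\right) \left(\left(-3 + \frac{1}{2} \cdot 39601\right) + 9501\right) = 13434 \left(\left(-3 + \frac{39601}{2}\right) + 9501\right) = 13434 \left(\frac{39595}{2} + 9501\right) = 13434 \cdot \frac{58597}{2} = 393596049$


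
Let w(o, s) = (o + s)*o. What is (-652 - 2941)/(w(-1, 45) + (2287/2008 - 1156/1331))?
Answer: 9602824264/116873763 ≈ 82.164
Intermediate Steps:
w(o, s) = o*(o + s)
(-652 - 2941)/(w(-1, 45) + (2287/2008 - 1156/1331)) = (-652 - 2941)/(-(-1 + 45) + (2287/2008 - 1156/1331)) = -3593/(-1*44 + (2287*(1/2008) - 1156*1/1331)) = -3593/(-44 + (2287/2008 - 1156/1331)) = -3593/(-44 + 722749/2672648) = -3593/(-116873763/2672648) = -3593*(-2672648/116873763) = 9602824264/116873763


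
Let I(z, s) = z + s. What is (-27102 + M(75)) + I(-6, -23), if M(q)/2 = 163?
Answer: -26805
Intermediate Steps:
M(q) = 326 (M(q) = 2*163 = 326)
I(z, s) = s + z
(-27102 + M(75)) + I(-6, -23) = (-27102 + 326) + (-23 - 6) = -26776 - 29 = -26805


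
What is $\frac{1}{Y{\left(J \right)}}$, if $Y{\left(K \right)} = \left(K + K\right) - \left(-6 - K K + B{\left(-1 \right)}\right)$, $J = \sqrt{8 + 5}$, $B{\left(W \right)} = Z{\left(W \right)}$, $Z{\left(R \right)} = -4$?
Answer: $\frac{23}{477} - \frac{2 \sqrt{13}}{477} \approx 0.0331$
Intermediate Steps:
$B{\left(W \right)} = -4$
$J = \sqrt{13} \approx 3.6056$
$Y{\left(K \right)} = 10 + K^{2} + 2 K$ ($Y{\left(K \right)} = \left(K + K\right) + \left(\left(K K + 6\right) - -4\right) = 2 K + \left(\left(K^{2} + 6\right) + 4\right) = 2 K + \left(\left(6 + K^{2}\right) + 4\right) = 2 K + \left(10 + K^{2}\right) = 10 + K^{2} + 2 K$)
$\frac{1}{Y{\left(J \right)}} = \frac{1}{10 + \left(\sqrt{13}\right)^{2} + 2 \sqrt{13}} = \frac{1}{10 + 13 + 2 \sqrt{13}} = \frac{1}{23 + 2 \sqrt{13}}$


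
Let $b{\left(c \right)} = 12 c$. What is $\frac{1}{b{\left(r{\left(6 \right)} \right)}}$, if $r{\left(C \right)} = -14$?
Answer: $- \frac{1}{168} \approx -0.0059524$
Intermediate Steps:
$\frac{1}{b{\left(r{\left(6 \right)} \right)}} = \frac{1}{12 \left(-14\right)} = \frac{1}{-168} = - \frac{1}{168}$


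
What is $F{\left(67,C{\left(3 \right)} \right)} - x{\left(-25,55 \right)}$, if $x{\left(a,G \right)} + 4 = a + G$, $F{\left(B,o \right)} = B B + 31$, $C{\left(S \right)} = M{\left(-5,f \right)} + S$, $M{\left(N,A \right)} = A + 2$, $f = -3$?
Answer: $4494$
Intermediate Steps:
$M{\left(N,A \right)} = 2 + A$
$C{\left(S \right)} = -1 + S$ ($C{\left(S \right)} = \left(2 - 3\right) + S = -1 + S$)
$F{\left(B,o \right)} = 31 + B^{2}$ ($F{\left(B,o \right)} = B^{2} + 31 = 31 + B^{2}$)
$x{\left(a,G \right)} = -4 + G + a$ ($x{\left(a,G \right)} = -4 + \left(a + G\right) = -4 + \left(G + a\right) = -4 + G + a$)
$F{\left(67,C{\left(3 \right)} \right)} - x{\left(-25,55 \right)} = \left(31 + 67^{2}\right) - \left(-4 + 55 - 25\right) = \left(31 + 4489\right) - 26 = 4520 - 26 = 4494$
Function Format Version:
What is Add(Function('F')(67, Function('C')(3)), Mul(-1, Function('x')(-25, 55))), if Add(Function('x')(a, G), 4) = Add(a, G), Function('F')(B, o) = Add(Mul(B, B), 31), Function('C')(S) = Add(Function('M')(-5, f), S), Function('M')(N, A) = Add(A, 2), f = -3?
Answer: 4494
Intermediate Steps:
Function('M')(N, A) = Add(2, A)
Function('C')(S) = Add(-1, S) (Function('C')(S) = Add(Add(2, -3), S) = Add(-1, S))
Function('F')(B, o) = Add(31, Pow(B, 2)) (Function('F')(B, o) = Add(Pow(B, 2), 31) = Add(31, Pow(B, 2)))
Function('x')(a, G) = Add(-4, G, a) (Function('x')(a, G) = Add(-4, Add(a, G)) = Add(-4, Add(G, a)) = Add(-4, G, a))
Add(Function('F')(67, Function('C')(3)), Mul(-1, Function('x')(-25, 55))) = Add(Add(31, Pow(67, 2)), Mul(-1, Add(-4, 55, -25))) = Add(Add(31, 4489), Mul(-1, 26)) = Add(4520, -26) = 4494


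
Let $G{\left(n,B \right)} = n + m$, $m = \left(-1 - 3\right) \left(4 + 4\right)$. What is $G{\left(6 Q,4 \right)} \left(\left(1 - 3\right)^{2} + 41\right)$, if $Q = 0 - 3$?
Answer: $-2250$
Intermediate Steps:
$m = -32$ ($m = \left(-4\right) 8 = -32$)
$Q = -3$ ($Q = 0 - 3 = -3$)
$G{\left(n,B \right)} = -32 + n$ ($G{\left(n,B \right)} = n - 32 = -32 + n$)
$G{\left(6 Q,4 \right)} \left(\left(1 - 3\right)^{2} + 41\right) = \left(-32 + 6 \left(-3\right)\right) \left(\left(1 - 3\right)^{2} + 41\right) = \left(-32 - 18\right) \left(\left(-2\right)^{2} + 41\right) = - 50 \left(4 + 41\right) = \left(-50\right) 45 = -2250$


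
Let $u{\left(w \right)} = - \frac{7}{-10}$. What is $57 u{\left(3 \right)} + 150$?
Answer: $\frac{1899}{10} \approx 189.9$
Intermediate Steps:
$u{\left(w \right)} = \frac{7}{10}$ ($u{\left(w \right)} = \left(-7\right) \left(- \frac{1}{10}\right) = \frac{7}{10}$)
$57 u{\left(3 \right)} + 150 = 57 \cdot \frac{7}{10} + 150 = \frac{399}{10} + 150 = \frac{1899}{10}$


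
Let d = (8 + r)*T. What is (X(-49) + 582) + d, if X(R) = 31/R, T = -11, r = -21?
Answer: 35494/49 ≈ 724.37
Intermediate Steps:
d = 143 (d = (8 - 21)*(-11) = -13*(-11) = 143)
(X(-49) + 582) + d = (31/(-49) + 582) + 143 = (31*(-1/49) + 582) + 143 = (-31/49 + 582) + 143 = 28487/49 + 143 = 35494/49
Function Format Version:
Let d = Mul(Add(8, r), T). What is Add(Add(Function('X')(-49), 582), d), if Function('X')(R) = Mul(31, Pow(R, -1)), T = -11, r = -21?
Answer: Rational(35494, 49) ≈ 724.37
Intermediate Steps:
d = 143 (d = Mul(Add(8, -21), -11) = Mul(-13, -11) = 143)
Add(Add(Function('X')(-49), 582), d) = Add(Add(Mul(31, Pow(-49, -1)), 582), 143) = Add(Add(Mul(31, Rational(-1, 49)), 582), 143) = Add(Add(Rational(-31, 49), 582), 143) = Add(Rational(28487, 49), 143) = Rational(35494, 49)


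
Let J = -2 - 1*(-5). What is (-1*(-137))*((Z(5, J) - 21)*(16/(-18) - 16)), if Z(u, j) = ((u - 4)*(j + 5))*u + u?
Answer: -166592/3 ≈ -55531.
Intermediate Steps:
J = 3 (J = -2 + 5 = 3)
Z(u, j) = u + u*(-4 + u)*(5 + j) (Z(u, j) = ((-4 + u)*(5 + j))*u + u = u*(-4 + u)*(5 + j) + u = u + u*(-4 + u)*(5 + j))
(-1*(-137))*((Z(5, J) - 21)*(16/(-18) - 16)) = (-1*(-137))*((5*(-19 - 4*3 + 5*5 + 3*5) - 21)*(16/(-18) - 16)) = 137*((5*(-19 - 12 + 25 + 15) - 21)*(16*(-1/18) - 16)) = 137*((5*9 - 21)*(-8/9 - 16)) = 137*((45 - 21)*(-152/9)) = 137*(24*(-152/9)) = 137*(-1216/3) = -166592/3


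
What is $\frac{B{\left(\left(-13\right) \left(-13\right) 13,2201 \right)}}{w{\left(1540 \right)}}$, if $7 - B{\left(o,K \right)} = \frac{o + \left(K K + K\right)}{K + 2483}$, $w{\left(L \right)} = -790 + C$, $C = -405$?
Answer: $\frac{4816011}{5597380} \approx 0.8604$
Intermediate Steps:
$w{\left(L \right)} = -1195$ ($w{\left(L \right)} = -790 - 405 = -1195$)
$B{\left(o,K \right)} = 7 - \frac{K + o + K^{2}}{2483 + K}$ ($B{\left(o,K \right)} = 7 - \frac{o + \left(K K + K\right)}{K + 2483} = 7 - \frac{o + \left(K^{2} + K\right)}{2483 + K} = 7 - \frac{o + \left(K + K^{2}\right)}{2483 + K} = 7 - \frac{K + o + K^{2}}{2483 + K}$)
$\frac{B{\left(\left(-13\right) \left(-13\right) 13,2201 \right)}}{w{\left(1540 \right)}} = \frac{\frac{1}{2483 + 2201} \left(17381 - \left(-13\right) \left(-13\right) 13 - 2201^{2} + 6 \cdot 2201\right)}{-1195} = \frac{17381 - 169 \cdot 13 - 4844401 + 13206}{4684} \left(- \frac{1}{1195}\right) = \frac{17381 - 2197 - 4844401 + 13206}{4684} \left(- \frac{1}{1195}\right) = \frac{1}{4684} \left(-4816011\right) \left(- \frac{1}{1195}\right) = \left(- \frac{4816011}{4684}\right) \left(- \frac{1}{1195}\right) = \frac{4816011}{5597380}$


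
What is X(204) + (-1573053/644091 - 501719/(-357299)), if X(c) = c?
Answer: 15569416250406/76711023403 ≈ 202.96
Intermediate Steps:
X(204) + (-1573053/644091 - 501719/(-357299)) = 204 + (-1573053/644091 - 501719/(-357299)) = 204 + (-1573053*1/644091 - 501719*(-1/357299)) = 204 + (-524351/214697 + 501719/357299) = 204 - 79632523806/76711023403 = 15569416250406/76711023403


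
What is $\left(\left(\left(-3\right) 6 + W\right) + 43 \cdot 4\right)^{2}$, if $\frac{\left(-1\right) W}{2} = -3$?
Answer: $25600$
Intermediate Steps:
$W = 6$ ($W = \left(-2\right) \left(-3\right) = 6$)
$\left(\left(\left(-3\right) 6 + W\right) + 43 \cdot 4\right)^{2} = \left(\left(\left(-3\right) 6 + 6\right) + 43 \cdot 4\right)^{2} = \left(\left(-18 + 6\right) + 172\right)^{2} = \left(-12 + 172\right)^{2} = 160^{2} = 25600$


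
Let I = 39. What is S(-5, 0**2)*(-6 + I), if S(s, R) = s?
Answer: -165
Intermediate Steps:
S(-5, 0**2)*(-6 + I) = -5*(-6 + 39) = -5*33 = -165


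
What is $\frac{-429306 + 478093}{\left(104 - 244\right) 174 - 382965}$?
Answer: $- \frac{48787}{407325} \approx -0.11977$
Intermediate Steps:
$\frac{-429306 + 478093}{\left(104 - 244\right) 174 - 382965} = \frac{48787}{\left(-140\right) 174 - 382965} = \frac{48787}{-24360 - 382965} = \frac{48787}{-407325} = 48787 \left(- \frac{1}{407325}\right) = - \frac{48787}{407325}$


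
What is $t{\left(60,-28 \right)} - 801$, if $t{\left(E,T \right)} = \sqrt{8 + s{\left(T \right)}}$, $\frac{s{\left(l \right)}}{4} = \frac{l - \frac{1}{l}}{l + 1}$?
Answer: $-801 + \frac{\sqrt{595}}{7} \approx -797.52$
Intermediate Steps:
$s{\left(l \right)} = \frac{4 \left(l - \frac{1}{l}\right)}{1 + l}$ ($s{\left(l \right)} = 4 \frac{l - \frac{1}{l}}{l + 1} = 4 \frac{l - \frac{1}{l}}{1 + l} = \frac{4 \left(l - \frac{1}{l}\right)}{1 + l}$)
$t{\left(E,T \right)} = \sqrt{12 - \frac{4}{T}}$ ($t{\left(E,T \right)} = \sqrt{8 + \left(4 - \frac{4}{T}\right)} = \sqrt{12 - \frac{4}{T}}$)
$t{\left(60,-28 \right)} - 801 = 2 \sqrt{3 - \frac{1}{-28}} - 801 = 2 \sqrt{3 - - \frac{1}{28}} - 801 = 2 \sqrt{3 + \frac{1}{28}} - 801 = 2 \sqrt{\frac{85}{28}} - 801 = 2 \frac{\sqrt{595}}{14} - 801 = \frac{\sqrt{595}}{7} - 801 = -801 + \frac{\sqrt{595}}{7}$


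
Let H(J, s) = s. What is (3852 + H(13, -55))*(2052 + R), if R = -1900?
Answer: 577144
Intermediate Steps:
(3852 + H(13, -55))*(2052 + R) = (3852 - 55)*(2052 - 1900) = 3797*152 = 577144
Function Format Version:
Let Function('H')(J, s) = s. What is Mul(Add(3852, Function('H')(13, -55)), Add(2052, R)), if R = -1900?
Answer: 577144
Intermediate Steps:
Mul(Add(3852, Function('H')(13, -55)), Add(2052, R)) = Mul(Add(3852, -55), Add(2052, -1900)) = Mul(3797, 152) = 577144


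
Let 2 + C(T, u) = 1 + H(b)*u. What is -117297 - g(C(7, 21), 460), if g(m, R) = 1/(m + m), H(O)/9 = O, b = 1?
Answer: -44103673/376 ≈ -1.1730e+5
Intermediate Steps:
H(O) = 9*O
C(T, u) = -1 + 9*u (C(T, u) = -2 + (1 + (9*1)*u) = -2 + (1 + 9*u) = -1 + 9*u)
g(m, R) = 1/(2*m)
-117297 - g(C(7, 21), 460) = -117297 - 1/(2*(-1 + 9*21)) = -117297 - 1/(2*(-1 + 189)) = -117297 - 1/(2*188) = -117297 - 1*1/376 = -117297 - 1/376 = -44103673/376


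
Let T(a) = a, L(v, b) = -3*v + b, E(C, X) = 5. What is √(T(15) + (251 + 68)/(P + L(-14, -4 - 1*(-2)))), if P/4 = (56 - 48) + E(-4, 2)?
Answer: √39077/46 ≈ 4.2974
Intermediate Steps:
L(v, b) = b - 3*v
P = 52 (P = 4*((56 - 48) + 5) = 4*(8 + 5) = 4*13 = 52)
√(T(15) + (251 + 68)/(P + L(-14, -4 - 1*(-2)))) = √(15 + (251 + 68)/(52 + ((-4 - 1*(-2)) - 3*(-14)))) = √(15 + 319/(52 + ((-4 + 2) + 42))) = √(15 + 319/(52 + (-2 + 42))) = √(15 + 319/(52 + 40)) = √(15 + 319/92) = √(1699/92) = √39077/46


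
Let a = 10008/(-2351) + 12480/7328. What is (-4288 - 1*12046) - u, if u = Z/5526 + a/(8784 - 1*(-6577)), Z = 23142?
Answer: -124443183078926167/7616706673299 ≈ -16338.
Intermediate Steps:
a = -1374942/538379 (a = 10008*(-1/2351) + 12480*(1/7328) = -10008/2351 + 390/229 = -1374942/538379 ≈ -2.5539)
u = 31896277260301/7616706673299 (u = 23142/5526 - 1374942/(538379*(8784 - 1*(-6577))) = 23142*(1/5526) - 1374942/(538379*(8784 + 6577)) = 3857/921 - 1374942/538379/15361 = 3857/921 - 1374942/538379*1/15361 = 3857/921 - 1374942/8270039819 = 31896277260301/7616706673299 ≈ 4.1877)
(-4288 - 1*12046) - u = (-4288 - 1*12046) - 1*31896277260301/7616706673299 = (-4288 - 12046) - 31896277260301/7616706673299 = -16334 - 31896277260301/7616706673299 = -124443183078926167/7616706673299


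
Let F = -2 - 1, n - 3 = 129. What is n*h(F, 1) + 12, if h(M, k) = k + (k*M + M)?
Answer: -648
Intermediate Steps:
n = 132 (n = 3 + 129 = 132)
F = -3
h(M, k) = M + k + M*k (h(M, k) = k + (M*k + M) = k + (M + M*k) = M + k + M*k)
n*h(F, 1) + 12 = 132*(-3 + 1 - 3*1) + 12 = 132*(-3 + 1 - 3) + 12 = 132*(-5) + 12 = -660 + 12 = -648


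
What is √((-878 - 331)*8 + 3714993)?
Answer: √3705321 ≈ 1924.9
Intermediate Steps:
√((-878 - 331)*8 + 3714993) = √(-1209*8 + 3714993) = √(-9672 + 3714993) = √3705321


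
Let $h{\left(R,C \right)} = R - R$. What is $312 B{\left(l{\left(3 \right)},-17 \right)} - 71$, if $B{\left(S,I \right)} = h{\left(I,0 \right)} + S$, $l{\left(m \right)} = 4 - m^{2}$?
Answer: $-1631$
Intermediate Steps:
$h{\left(R,C \right)} = 0$
$B{\left(S,I \right)} = S$ ($B{\left(S,I \right)} = 0 + S = S$)
$312 B{\left(l{\left(3 \right)},-17 \right)} - 71 = 312 \left(4 - 3^{2}\right) - 71 = 312 \left(4 - 9\right) - 71 = 312 \left(-5\right) - 71 = -1560 - 71 = -1631$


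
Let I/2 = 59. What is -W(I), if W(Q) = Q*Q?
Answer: -13924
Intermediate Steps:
I = 118 (I = 2*59 = 118)
W(Q) = Q²
-W(I) = -1*118² = -1*13924 = -13924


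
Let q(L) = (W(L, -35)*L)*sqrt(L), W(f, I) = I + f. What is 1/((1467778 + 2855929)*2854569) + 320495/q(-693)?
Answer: 1/12342319967283 - 45785*I*sqrt(77)/16648632 ≈ 8.1022e-14 - 0.024132*I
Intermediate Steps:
q(L) = L**(3/2)*(-35 + L) (q(L) = ((-35 + L)*L)*sqrt(L) = (L*(-35 + L))*sqrt(L) = L**(3/2)*(-35 + L))
1/((1467778 + 2855929)*2854569) + 320495/q(-693) = 1/((1467778 + 2855929)*2854569) + 320495/(((-693)**(3/2)*(-35 - 693))) = (1/2854569)/4323707 + 320495/((-2079*I*sqrt(77)*(-728))) = (1/4323707)*(1/2854569) + 320495/((1513512*I*sqrt(77))) = 1/12342319967283 + 320495*(-I*sqrt(77)/116540424) = 1/12342319967283 - 45785*I*sqrt(77)/16648632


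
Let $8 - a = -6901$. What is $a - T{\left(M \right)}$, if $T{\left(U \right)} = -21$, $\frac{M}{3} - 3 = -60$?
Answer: $6930$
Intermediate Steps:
$M = -171$ ($M = 9 + 3 \left(-60\right) = 9 - 180 = -171$)
$a = 6909$ ($a = 8 - -6901 = 8 + 6901 = 6909$)
$a - T{\left(M \right)} = 6909 - -21 = 6909 + 21 = 6930$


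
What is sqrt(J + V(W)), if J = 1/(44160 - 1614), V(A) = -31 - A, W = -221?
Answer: sqrt(343930844586)/42546 ≈ 13.784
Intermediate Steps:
J = 1/42546 ≈ 2.3504e-5
sqrt(J + V(W)) = sqrt(1/42546 + (-31 - 1*(-221))) = sqrt(1/42546 + (-31 + 221)) = sqrt(1/42546 + 190) = sqrt(8083741/42546) = sqrt(343930844586)/42546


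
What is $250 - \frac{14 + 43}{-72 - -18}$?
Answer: $\frac{4519}{18} \approx 251.06$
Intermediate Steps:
$250 - \frac{14 + 43}{-72 - -18} = 250 - \frac{57}{-72 + \left(-74 + 92\right)} = 250 - \frac{57}{-72 + 18} = 250 - \frac{57}{-54} = 250 - 57 \left(- \frac{1}{54}\right) = 250 - - \frac{19}{18} = 250 + \frac{19}{18} = \frac{4519}{18}$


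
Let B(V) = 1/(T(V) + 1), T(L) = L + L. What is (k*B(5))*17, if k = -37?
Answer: -629/11 ≈ -57.182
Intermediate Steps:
T(L) = 2*L
B(V) = 1/(1 + 2*V) (B(V) = 1/(2*V + 1) = 1/(1 + 2*V))
(k*B(5))*17 = -37/(1 + 2*5)*17 = -37/(1 + 10)*17 = -37/11*17 = -629/11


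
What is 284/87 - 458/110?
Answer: -4303/4785 ≈ -0.89927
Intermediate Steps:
284/87 - 458/110 = 284*(1/87) - 458*1/110 = 284/87 - 229/55 = -4303/4785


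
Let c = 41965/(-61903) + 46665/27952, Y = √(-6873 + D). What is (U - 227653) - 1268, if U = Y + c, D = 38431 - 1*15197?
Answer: -396103187826361/1730312656 + √16361 ≈ -2.2879e+5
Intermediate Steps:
D = 23234 (D = 38431 - 15197 = 23234)
Y = √16361 (Y = √(-6873 + 23234) = √16361 ≈ 127.91)
c = 1715697815/1730312656 (c = 41965*(-1/61903) + 46665*(1/27952) = -41965/61903 + 46665/27952 = 1715697815/1730312656 ≈ 0.99155)
U = 1715697815/1730312656 + √16361 (U = √16361 + 1715697815/1730312656 = 1715697815/1730312656 + √16361 ≈ 128.90)
(U - 227653) - 1268 = ((1715697815/1730312656 + √16361) - 227653) - 1268 = (-393909151378553/1730312656 + √16361) - 1268 = -396103187826361/1730312656 + √16361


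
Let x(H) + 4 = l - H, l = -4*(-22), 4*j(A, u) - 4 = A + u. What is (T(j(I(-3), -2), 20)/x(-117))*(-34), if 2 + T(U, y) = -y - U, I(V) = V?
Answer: 493/134 ≈ 3.6791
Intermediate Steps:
j(A, u) = 1 + A/4 + u/4 (j(A, u) = 1 + (A + u)/4 = 1 + (A/4 + u/4) = 1 + A/4 + u/4)
l = 88
T(U, y) = -2 - U - y (T(U, y) = -2 + (-y - U) = -2 + (-U - y) = -2 - U - y)
x(H) = 84 - H (x(H) = -4 + (88 - H) = 84 - H)
(T(j(I(-3), -2), 20)/x(-117))*(-34) = ((-2 - (1 + (¼)*(-3) + (¼)*(-2)) - 1*20)/(84 - 1*(-117)))*(-34) = ((-2 - (1 - ¾ - ½) - 20)/(84 + 117))*(-34) = ((-2 - 1*(-¼) - 20)/201)*(-34) = ((-2 + ¼ - 20)*(1/201))*(-34) = -87/4*1/201*(-34) = -29/268*(-34) = 493/134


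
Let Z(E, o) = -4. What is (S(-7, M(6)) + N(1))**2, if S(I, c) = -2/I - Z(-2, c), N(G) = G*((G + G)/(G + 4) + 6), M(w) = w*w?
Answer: 139876/1225 ≈ 114.18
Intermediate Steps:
M(w) = w**2
N(G) = G*(6 + 2*G/(4 + G)) (N(G) = G*((2*G)/(4 + G) + 6) = G*(2*G/(4 + G) + 6) = G*(6 + 2*G/(4 + G)))
S(I, c) = 4 - 2/I (S(I, c) = -2/I - 1*(-4) = -2/I + 4 = 4 - 2/I)
(S(-7, M(6)) + N(1))**2 = ((4 - 2/(-7)) + 8*1*(3 + 1)/(4 + 1))**2 = ((4 - 2*(-1/7)) + 8*1*4/5)**2 = ((4 + 2/7) + 8*1*(1/5)*4)**2 = (30/7 + 32/5)**2 = (374/35)**2 = 139876/1225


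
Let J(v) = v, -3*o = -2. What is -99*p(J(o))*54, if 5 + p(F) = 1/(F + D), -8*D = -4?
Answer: 155034/7 ≈ 22148.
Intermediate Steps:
o = 2/3 (o = -1/3*(-2) = 2/3 ≈ 0.66667)
D = 1/2 (D = -1/8*(-4) = 1/2 ≈ 0.50000)
p(F) = -5 + 1/(1/2 + F) (p(F) = -5 + 1/(F + 1/2) = -5 + 1/(1/2 + F))
-99*p(J(o))*54 = -99*(-3 - 10*2/3)/(1 + 2*(2/3))*54 = -99*(-3 - 20/3)/(1 + 4/3)*54 = -99*(-29)/(7/3*3)*54 = -297*(-29)/(7*3)*54 = -99*(-29/7)*54 = (2871/7)*54 = 155034/7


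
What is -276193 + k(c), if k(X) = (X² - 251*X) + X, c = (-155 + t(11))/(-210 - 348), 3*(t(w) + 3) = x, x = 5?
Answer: -774165071807/2802276 ≈ -2.7626e+5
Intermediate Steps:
t(w) = -4/3 (t(w) = -3 + (⅓)*5 = -3 + 5/3 = -4/3)
c = 469/1674 (c = (-155 - 4/3)/(-210 - 348) = -469/3/(-558) = -469/3*(-1/558) = 469/1674 ≈ 0.28017)
k(X) = X² - 250*X
-276193 + k(c) = -276193 + 469*(-250 + 469/1674)/1674 = -276193 + (469/1674)*(-418031/1674) = -276193 - 196056539/2802276 = -774165071807/2802276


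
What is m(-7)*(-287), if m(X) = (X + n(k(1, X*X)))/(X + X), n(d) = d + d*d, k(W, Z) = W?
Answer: -205/2 ≈ -102.50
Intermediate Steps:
n(d) = d + d²
m(X) = (2 + X)/(2*X) (m(X) = (X + 1*(1 + 1))/(X + X) = (X + 1*2)/((2*X)) = (X + 2)*(1/(2*X)) = (2 + X)*(1/(2*X)) = (2 + X)/(2*X))
m(-7)*(-287) = ((½)*(2 - 7)/(-7))*(-287) = ((½)*(-⅐)*(-5))*(-287) = (5/14)*(-287) = -205/2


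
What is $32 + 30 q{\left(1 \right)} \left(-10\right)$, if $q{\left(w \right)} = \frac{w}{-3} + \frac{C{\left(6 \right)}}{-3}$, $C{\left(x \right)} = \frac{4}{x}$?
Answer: $\frac{596}{3} \approx 198.67$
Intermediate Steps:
$q{\left(w \right)} = - \frac{2}{9} - \frac{w}{3}$ ($q{\left(w \right)} = \frac{w}{-3} + \frac{4 \cdot \frac{1}{6}}{-3} = w \left(- \frac{1}{3}\right) + 4 \cdot \frac{1}{6} \left(- \frac{1}{3}\right) = - \frac{w}{3} + \frac{2}{3} \left(- \frac{1}{3}\right) = - \frac{w}{3} - \frac{2}{9} = - \frac{2}{9} - \frac{w}{3}$)
$32 + 30 q{\left(1 \right)} \left(-10\right) = 32 + 30 \left(- \frac{2}{9} - \frac{1}{3}\right) \left(-10\right) = 32 + 30 \left(\left(- \frac{5}{9}\right) \left(-10\right)\right) = 32 + 30 \cdot \frac{50}{9} = 32 + \frac{500}{3} = \frac{596}{3}$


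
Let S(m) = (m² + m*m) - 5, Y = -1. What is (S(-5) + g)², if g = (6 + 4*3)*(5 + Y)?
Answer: 13689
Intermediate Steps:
S(m) = -5 + 2*m² (S(m) = (m² + m²) - 5 = 2*m² - 5 = -5 + 2*m²)
g = 72 (g = (6 + 4*3)*(5 - 1) = (6 + 12)*4 = 18*4 = 72)
(S(-5) + g)² = ((-5 + 2*(-5)²) + 72)² = ((-5 + 2*25) + 72)² = ((-5 + 50) + 72)² = (45 + 72)² = 117² = 13689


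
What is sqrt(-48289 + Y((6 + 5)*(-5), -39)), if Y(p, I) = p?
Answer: 2*I*sqrt(12086) ≈ 219.87*I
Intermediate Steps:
sqrt(-48289 + Y((6 + 5)*(-5), -39)) = sqrt(-48289 + (6 + 5)*(-5)) = sqrt(-48289 + 11*(-5)) = sqrt(-48289 - 55) = sqrt(-48344) = 2*I*sqrt(12086)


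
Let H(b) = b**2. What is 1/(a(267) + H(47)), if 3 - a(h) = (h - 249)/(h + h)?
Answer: 89/196865 ≈ 0.00045209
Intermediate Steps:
a(h) = 3 - (-249 + h)/(2*h) (a(h) = 3 - (h - 249)/(h + h) = 3 - (-249 + h)/(2*h))
1/(a(267) + H(47)) = 1/((1/2)*(249 + 5*267)/267 + 47**2) = 1/((1/2)*(1/267)*(249 + 1335) + 2209) = 1/((1/2)*(1/267)*1584 + 2209) = 1/(264/89 + 2209) = 1/(196865/89) = 89/196865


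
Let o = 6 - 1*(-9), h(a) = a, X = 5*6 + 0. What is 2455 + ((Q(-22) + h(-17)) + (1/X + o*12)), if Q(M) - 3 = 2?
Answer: 78691/30 ≈ 2623.0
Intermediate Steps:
X = 30 (X = 30 + 0 = 30)
Q(M) = 5 (Q(M) = 3 + 2 = 5)
o = 15 (o = 6 + 9 = 15)
2455 + ((Q(-22) + h(-17)) + (1/X + o*12)) = 2455 + ((5 - 17) + (1/30 + 15*12)) = 2455 + (-12 + (1/30 + 180)) = 2455 + (-12 + 5401/30) = 2455 + 5041/30 = 78691/30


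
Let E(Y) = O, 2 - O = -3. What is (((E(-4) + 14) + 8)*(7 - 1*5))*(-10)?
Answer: -540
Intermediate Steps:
O = 5 (O = 2 - 1*(-3) = 2 + 3 = 5)
E(Y) = 5
(((E(-4) + 14) + 8)*(7 - 1*5))*(-10) = (((5 + 14) + 8)*(7 - 1*5))*(-10) = ((19 + 8)*(7 - 5))*(-10) = (27*2)*(-10) = 54*(-10) = -540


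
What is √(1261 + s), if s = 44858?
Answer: √46119 ≈ 214.75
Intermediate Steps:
√(1261 + s) = √(1261 + 44858) = √46119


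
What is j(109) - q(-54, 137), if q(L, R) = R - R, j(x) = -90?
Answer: -90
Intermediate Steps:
q(L, R) = 0
j(109) - q(-54, 137) = -90 - 1*0 = -90 + 0 = -90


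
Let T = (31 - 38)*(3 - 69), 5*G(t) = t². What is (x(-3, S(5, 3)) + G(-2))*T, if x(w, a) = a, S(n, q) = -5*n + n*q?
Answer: -21252/5 ≈ -4250.4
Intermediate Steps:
G(t) = t²/5
T = 462 (T = -7*(-66) = 462)
(x(-3, S(5, 3)) + G(-2))*T = (5*(-5 + 3) + (⅕)*(-2)²)*462 = (5*(-2) + (⅕)*4)*462 = (-10 + ⅘)*462 = -46/5*462 = -21252/5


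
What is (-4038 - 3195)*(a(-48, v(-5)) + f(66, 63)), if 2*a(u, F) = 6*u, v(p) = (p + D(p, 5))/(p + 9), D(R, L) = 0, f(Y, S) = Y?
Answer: 564174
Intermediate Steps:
v(p) = p/(9 + p) (v(p) = (p + 0)/(p + 9) = p/(9 + p))
a(u, F) = 3*u (a(u, F) = (6*u)/2 = 3*u)
(-4038 - 3195)*(a(-48, v(-5)) + f(66, 63)) = (-4038 - 3195)*(3*(-48) + 66) = -7233*(-144 + 66) = -7233*(-78) = 564174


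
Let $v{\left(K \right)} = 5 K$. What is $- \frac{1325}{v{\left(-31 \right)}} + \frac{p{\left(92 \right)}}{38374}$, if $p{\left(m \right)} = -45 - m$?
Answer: $\frac{10164863}{1189594} \approx 8.5448$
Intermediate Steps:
$- \frac{1325}{v{\left(-31 \right)}} + \frac{p{\left(92 \right)}}{38374} = - \frac{1325}{5 \left(-31\right)} + \frac{-45 - 92}{38374} = - \frac{1325}{-155} + \left(-45 - 92\right) \frac{1}{38374} = \left(-1325\right) \left(- \frac{1}{155}\right) - \frac{137}{38374} = \frac{265}{31} - \frac{137}{38374} = \frac{10164863}{1189594}$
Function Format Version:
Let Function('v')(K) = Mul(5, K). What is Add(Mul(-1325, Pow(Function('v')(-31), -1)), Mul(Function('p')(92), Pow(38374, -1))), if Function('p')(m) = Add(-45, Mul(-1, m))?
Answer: Rational(10164863, 1189594) ≈ 8.5448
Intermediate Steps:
Add(Mul(-1325, Pow(Function('v')(-31), -1)), Mul(Function('p')(92), Pow(38374, -1))) = Add(Mul(-1325, Pow(Mul(5, -31), -1)), Mul(Add(-45, Mul(-1, 92)), Pow(38374, -1))) = Add(Mul(-1325, Pow(-155, -1)), Mul(Add(-45, -92), Rational(1, 38374))) = Add(Mul(-1325, Rational(-1, 155)), Mul(-137, Rational(1, 38374))) = Add(Rational(265, 31), Rational(-137, 38374)) = Rational(10164863, 1189594)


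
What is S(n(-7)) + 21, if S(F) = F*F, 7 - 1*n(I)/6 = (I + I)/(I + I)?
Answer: 1317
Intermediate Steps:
n(I) = 36 (n(I) = 42 - 6*(I + I)/(I + I) = 42 - 6*2*I/(2*I) = 42 - 6*2*I*1/(2*I) = 42 - 6*1 = 42 - 6 = 36)
S(F) = F**2
S(n(-7)) + 21 = 36**2 + 21 = 1296 + 21 = 1317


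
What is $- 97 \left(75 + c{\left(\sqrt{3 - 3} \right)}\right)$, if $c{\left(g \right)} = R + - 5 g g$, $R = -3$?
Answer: $-6984$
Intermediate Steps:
$c{\left(g \right)} = -3 - 5 g^{2}$ ($c{\left(g \right)} = -3 + - 5 g g = -3 - 5 g^{2}$)
$- 97 \left(75 + c{\left(\sqrt{3 - 3} \right)}\right) = - 97 \left(75 - \left(3 + 5 \left(\sqrt{3 - 3}\right)^{2}\right)\right) = - 97 \left(75 - \left(3 + 5 \left(\sqrt{0}\right)^{2}\right)\right) = - 97 \left(75 - \left(3 + 5 \cdot 0^{2}\right)\right) = - 97 \left(75 - 3\right) = \left(-97\right) 72 = -6984$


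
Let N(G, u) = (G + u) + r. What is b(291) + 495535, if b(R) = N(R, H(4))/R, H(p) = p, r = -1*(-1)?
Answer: 144200981/291 ≈ 4.9554e+5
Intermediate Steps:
r = 1
N(G, u) = 1 + G + u (N(G, u) = (G + u) + 1 = 1 + G + u)
b(R) = (5 + R)/R (b(R) = (1 + R + 4)/R = (5 + R)/R)
b(291) + 495535 = (5 + 291)/291 + 495535 = (1/291)*296 + 495535 = 296/291 + 495535 = 144200981/291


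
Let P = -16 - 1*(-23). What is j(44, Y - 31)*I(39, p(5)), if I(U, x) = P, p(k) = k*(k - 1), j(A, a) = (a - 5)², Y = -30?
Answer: 30492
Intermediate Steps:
P = 7 (P = -16 + 23 = 7)
j(A, a) = (-5 + a)²
p(k) = k*(-1 + k)
I(U, x) = 7
j(44, Y - 31)*I(39, p(5)) = (-5 + (-30 - 31))²*7 = (-5 - 61)²*7 = (-66)²*7 = 4356*7 = 30492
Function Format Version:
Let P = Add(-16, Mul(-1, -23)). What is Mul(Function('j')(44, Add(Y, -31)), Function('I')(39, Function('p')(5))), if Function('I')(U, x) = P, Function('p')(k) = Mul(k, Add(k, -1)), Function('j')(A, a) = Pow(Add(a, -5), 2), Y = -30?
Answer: 30492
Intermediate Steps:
P = 7 (P = Add(-16, 23) = 7)
Function('j')(A, a) = Pow(Add(-5, a), 2)
Function('p')(k) = Mul(k, Add(-1, k))
Function('I')(U, x) = 7
Mul(Function('j')(44, Add(Y, -31)), Function('I')(39, Function('p')(5))) = Mul(Pow(Add(-5, Add(-30, -31)), 2), 7) = Mul(Pow(Add(-5, -61), 2), 7) = Mul(Pow(-66, 2), 7) = Mul(4356, 7) = 30492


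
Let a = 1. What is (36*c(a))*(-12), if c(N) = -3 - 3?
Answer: 2592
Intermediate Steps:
c(N) = -6
(36*c(a))*(-12) = (36*(-6))*(-12) = -216*(-12) = 2592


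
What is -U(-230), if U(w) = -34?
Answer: 34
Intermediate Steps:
-U(-230) = -1*(-34) = 34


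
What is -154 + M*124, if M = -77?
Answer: -9702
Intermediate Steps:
-154 + M*124 = -154 - 77*124 = -154 - 9548 = -9702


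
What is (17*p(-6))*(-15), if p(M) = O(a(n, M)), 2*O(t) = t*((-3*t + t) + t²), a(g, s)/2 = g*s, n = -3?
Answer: -5618160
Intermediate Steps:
a(g, s) = 2*g*s (a(g, s) = 2*(g*s) = 2*g*s)
O(t) = t*(t² - 2*t)/2 (O(t) = (t*((-3*t + t) + t²))/2 = (t*(-2*t + t²))/2 = (t*(t² - 2*t))/2 = t*(t² - 2*t)/2)
p(M) = 18*M²*(-2 - 6*M) (p(M) = (2*(-3)*M)²*(-2 + 2*(-3)*M)/2 = (-6*M)²*(-2 - 6*M)/2 = (36*M²)*(-2 - 6*M)/2 = 18*M²*(-2 - 6*M))
(17*p(-6))*(-15) = (17*((-6)²*(-36 - 108*(-6))))*(-15) = (17*(36*(-36 + 648)))*(-15) = (17*(36*612))*(-15) = (17*22032)*(-15) = 374544*(-15) = -5618160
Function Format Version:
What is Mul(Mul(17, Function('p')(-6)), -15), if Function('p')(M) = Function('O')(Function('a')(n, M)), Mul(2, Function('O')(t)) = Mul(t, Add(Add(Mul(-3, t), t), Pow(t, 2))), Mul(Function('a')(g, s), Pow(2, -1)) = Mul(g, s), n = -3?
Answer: -5618160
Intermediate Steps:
Function('a')(g, s) = Mul(2, g, s) (Function('a')(g, s) = Mul(2, Mul(g, s)) = Mul(2, g, s))
Function('O')(t) = Mul(Rational(1, 2), t, Add(Pow(t, 2), Mul(-2, t))) (Function('O')(t) = Mul(Rational(1, 2), Mul(t, Add(Add(Mul(-3, t), t), Pow(t, 2)))) = Mul(Rational(1, 2), Mul(t, Add(Mul(-2, t), Pow(t, 2)))) = Mul(Rational(1, 2), Mul(t, Add(Pow(t, 2), Mul(-2, t)))) = Mul(Rational(1, 2), t, Add(Pow(t, 2), Mul(-2, t))))
Function('p')(M) = Mul(18, Pow(M, 2), Add(-2, Mul(-6, M))) (Function('p')(M) = Mul(Rational(1, 2), Pow(Mul(2, -3, M), 2), Add(-2, Mul(2, -3, M))) = Mul(Rational(1, 2), Pow(Mul(-6, M), 2), Add(-2, Mul(-6, M))) = Mul(Rational(1, 2), Mul(36, Pow(M, 2)), Add(-2, Mul(-6, M))) = Mul(18, Pow(M, 2), Add(-2, Mul(-6, M))))
Mul(Mul(17, Function('p')(-6)), -15) = Mul(Mul(17, Mul(Pow(-6, 2), Add(-36, Mul(-108, -6)))), -15) = Mul(Mul(17, Mul(36, Add(-36, 648))), -15) = Mul(Mul(17, Mul(36, 612)), -15) = Mul(Mul(17, 22032), -15) = Mul(374544, -15) = -5618160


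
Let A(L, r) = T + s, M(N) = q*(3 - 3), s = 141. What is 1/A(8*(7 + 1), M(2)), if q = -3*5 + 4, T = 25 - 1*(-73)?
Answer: 1/239 ≈ 0.0041841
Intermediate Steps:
T = 98 (T = 25 + 73 = 98)
q = -11 (q = -15 + 4 = -11)
M(N) = 0 (M(N) = -11*(3 - 3) = -11*0 = 0)
A(L, r) = 239 (A(L, r) = 98 + 141 = 239)
1/A(8*(7 + 1), M(2)) = 1/239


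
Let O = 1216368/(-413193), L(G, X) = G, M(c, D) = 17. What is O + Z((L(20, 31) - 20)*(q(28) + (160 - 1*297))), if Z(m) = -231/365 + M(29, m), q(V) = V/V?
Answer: 674813554/50271815 ≈ 13.423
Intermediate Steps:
q(V) = 1
Z(m) = 5974/365 (Z(m) = -231/365 + 17 = 5974/365)
O = -405456/137731 (O = 1216368*(-1/413193) = -405456/137731 ≈ -2.9438)
O + Z((L(20, 31) - 20)*(q(28) + (160 - 1*297))) = -405456/137731 + 5974/365 = 674813554/50271815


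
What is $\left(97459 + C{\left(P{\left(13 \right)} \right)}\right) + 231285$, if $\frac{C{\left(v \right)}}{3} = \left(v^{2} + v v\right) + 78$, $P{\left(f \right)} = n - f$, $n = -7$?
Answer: $331378$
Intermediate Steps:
$P{\left(f \right)} = -7 - f$
$C{\left(v \right)} = 234 + 6 v^{2}$ ($C{\left(v \right)} = 3 \left(\left(v^{2} + v v\right) + 78\right) = 3 \left(\left(v^{2} + v^{2}\right) + 78\right) = 3 \left(2 v^{2} + 78\right) = 3 \left(78 + 2 v^{2}\right) = 234 + 6 v^{2}$)
$\left(97459 + C{\left(P{\left(13 \right)} \right)}\right) + 231285 = \left(97459 + \left(234 + 6 \left(-7 - 13\right)^{2}\right)\right) + 231285 = \left(97459 + \left(234 + 6 \left(-20\right)^{2}\right)\right) + 231285 = \left(97459 + \left(234 + 6 \cdot 400\right)\right) + 231285 = \left(97459 + \left(234 + 2400\right)\right) + 231285 = \left(97459 + 2634\right) + 231285 = 100093 + 231285 = 331378$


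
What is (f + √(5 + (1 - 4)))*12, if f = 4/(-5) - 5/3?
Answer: -148/5 + 12*√2 ≈ -12.629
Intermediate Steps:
f = -37/15 (f = 4*(-⅕) - 5*⅓ = -⅘ - 5/3 = -37/15 ≈ -2.4667)
(f + √(5 + (1 - 4)))*12 = (-37/15 + √(5 + (1 - 4)))*12 = (-37/15 + √(5 - 3))*12 = (-37/15 + √2)*12 = -148/5 + 12*√2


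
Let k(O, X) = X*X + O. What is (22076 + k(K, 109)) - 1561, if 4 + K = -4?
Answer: 32388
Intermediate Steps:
K = -8 (K = -4 - 4 = -8)
k(O, X) = O + X**2 (k(O, X) = X**2 + O = O + X**2)
(22076 + k(K, 109)) - 1561 = (22076 + (-8 + 109**2)) - 1561 = (22076 + (-8 + 11881)) - 1561 = (22076 + 11873) - 1561 = 33949 - 1561 = 32388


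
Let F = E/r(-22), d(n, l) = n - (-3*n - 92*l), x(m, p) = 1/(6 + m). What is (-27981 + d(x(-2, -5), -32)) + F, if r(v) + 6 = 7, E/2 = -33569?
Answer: -98062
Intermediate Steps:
E = -67138 (E = 2*(-33569) = -67138)
r(v) = 1 (r(v) = -6 + 7 = 1)
d(n, l) = 4*n + 92*l (d(n, l) = n - (-92*l - 3*n) = n + (3*n + 92*l) = 4*n + 92*l)
F = -67138 (F = -67138/1 = -67138*1 = -67138)
(-27981 + d(x(-2, -5), -32)) + F = (-27981 + (4/(6 - 2) + 92*(-32))) - 67138 = (-27981 + (4/4 - 2944)) - 67138 = (-27981 + (4*(¼) - 2944)) - 67138 = (-27981 + (1 - 2944)) - 67138 = (-27981 - 2943) - 67138 = -30924 - 67138 = -98062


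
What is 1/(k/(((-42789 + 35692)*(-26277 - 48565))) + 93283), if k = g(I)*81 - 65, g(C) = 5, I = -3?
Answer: 265576837/24773804086041 ≈ 1.0720e-5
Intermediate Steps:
k = 340 (k = 5*81 - 65 = 405 - 65 = 340)
1/(k/(((-42789 + 35692)*(-26277 - 48565))) + 93283) = 1/(340/(((-42789 + 35692)*(-26277 - 48565))) + 93283) = 1/(340/((-7097*(-74842))) + 93283) = 1/(340/531153674 + 93283) = 1/(340*(1/531153674) + 93283) = 1/(170/265576837 + 93283) = 1/(24773804086041/265576837) = 265576837/24773804086041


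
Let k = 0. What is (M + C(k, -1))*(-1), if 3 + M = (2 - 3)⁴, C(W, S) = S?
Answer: 3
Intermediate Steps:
M = -2 (M = -3 + (2 - 3)⁴ = -3 + (-1)⁴ = -3 + 1 = -2)
(M + C(k, -1))*(-1) = (-2 - 1)*(-1) = -3*(-1) = 3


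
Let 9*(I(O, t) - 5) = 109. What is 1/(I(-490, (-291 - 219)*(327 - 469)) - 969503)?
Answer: -9/8725373 ≈ -1.0315e-6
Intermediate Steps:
I(O, t) = 154/9 (I(O, t) = 5 + (1/9)*109 = 5 + 109/9 = 154/9)
1/(I(-490, (-291 - 219)*(327 - 469)) - 969503) = 1/(154/9 - 969503) = 1/(-8725373/9) = -9/8725373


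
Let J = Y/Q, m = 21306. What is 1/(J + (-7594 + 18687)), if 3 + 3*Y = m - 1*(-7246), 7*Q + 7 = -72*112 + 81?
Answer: 23970/265699367 ≈ 9.0215e-5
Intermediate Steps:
Q = -7990/7 (Q = -1 + (-72*112 + 81)/7 = -1 + (-8064 + 81)/7 = -1 + (⅐)*(-7983) = -1 - 7983/7 = -7990/7 ≈ -1141.4)
Y = 28549/3 (Y = -1 + (21306 - 1*(-7246))/3 = -1 + (21306 + 7246)/3 = -1 + (⅓)*28552 = -1 + 28552/3 = 28549/3 ≈ 9516.3)
J = -199843/23970 (J = 28549/(3*(-7990/7)) = (28549/3)*(-7/7990) = -199843/23970 ≈ -8.3372)
1/(J + (-7594 + 18687)) = 1/(-199843/23970 + (-7594 + 18687)) = 1/(-199843/23970 + 11093) = 1/(265699367/23970) = 23970/265699367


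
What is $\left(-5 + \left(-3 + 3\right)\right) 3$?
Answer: $-15$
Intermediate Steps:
$\left(-5 + \left(-3 + 3\right)\right) 3 = \left(-5 + 0\right) 3 = \left(-5\right) 3 = -15$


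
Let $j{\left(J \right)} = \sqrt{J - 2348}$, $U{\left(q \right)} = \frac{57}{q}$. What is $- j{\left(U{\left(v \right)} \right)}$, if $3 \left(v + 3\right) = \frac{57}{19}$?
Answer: $- \frac{7 i \sqrt{194}}{2} \approx - 48.749 i$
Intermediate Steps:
$v = -2$ ($v = -3 + \frac{57 \cdot \frac{1}{19}}{3} = -3 + \frac{1}{3} \cdot 3 = -3 + 1 = -2$)
$j{\left(J \right)} = \sqrt{-2348 + J}$
$- j{\left(U{\left(v \right)} \right)} = - \sqrt{-2348 + \frac{57}{-2}} = - \sqrt{-2348 + 57 \left(- \frac{1}{2}\right)} = - \sqrt{-2348 - \frac{57}{2}} = - \sqrt{- \frac{4753}{2}} = - \frac{7 i \sqrt{194}}{2}$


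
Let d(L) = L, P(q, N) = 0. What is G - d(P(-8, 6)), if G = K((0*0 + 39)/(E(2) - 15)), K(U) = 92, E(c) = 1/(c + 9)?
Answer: 92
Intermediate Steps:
E(c) = 1/(9 + c)
G = 92
G - d(P(-8, 6)) = 92 - 1*0 = 92 + 0 = 92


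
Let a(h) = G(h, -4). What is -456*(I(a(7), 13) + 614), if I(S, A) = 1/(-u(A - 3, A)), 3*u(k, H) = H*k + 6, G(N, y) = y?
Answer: -4759557/17 ≈ -2.7997e+5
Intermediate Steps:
a(h) = -4
u(k, H) = 2 + H*k/3 (u(k, H) = (H*k + 6)/3 = (6 + H*k)/3 = 2 + H*k/3)
I(S, A) = 1/(-2 - A*(-3 + A)/3) (I(S, A) = 1/(-(2 + A*(A - 3)/3)) = 1/(-(2 + A*(-3 + A)/3)) = 1/(-2 - A*(-3 + A)/3))
-456*(I(a(7), 13) + 614) = -456*(-3/(6 + 13*(-3 + 13)) + 614) = -456*(-3/(6 + 13*10) + 614) = -456*(-3/(6 + 130) + 614) = -456*(-3/136 + 614) = -456*83501/136 = -4759557/17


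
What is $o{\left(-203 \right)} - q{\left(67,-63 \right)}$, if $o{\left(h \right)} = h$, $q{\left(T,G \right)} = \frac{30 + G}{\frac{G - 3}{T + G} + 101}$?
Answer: $- \frac{34241}{169} \approx -202.61$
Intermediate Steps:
$q{\left(T,G \right)} = \frac{30 + G}{101 + \frac{-3 + G}{G + T}}$ ($q{\left(T,G \right)} = \frac{30 + G}{\frac{-3 + G}{G + T} + 101} = \frac{30 + G}{101 + \frac{-3 + G}{G + T}}$)
$o{\left(-203 \right)} - q{\left(67,-63 \right)} = -203 - \frac{\left(-63\right)^{2} + 30 \left(-63\right) + 30 \cdot 67 - 4221}{-3 + 101 \cdot 67 + 102 \left(-63\right)} = -203 - \frac{3969 - 1890 + 2010 - 4221}{-3 + 6767 - 6426} = -203 - \frac{1}{338} \left(-132\right) = -203 - - \frac{66}{169} = -203 + \frac{66}{169} = - \frac{34241}{169}$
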